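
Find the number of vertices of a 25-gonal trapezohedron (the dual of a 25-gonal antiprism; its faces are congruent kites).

The n-trapezohedron (dual of the n-antiprism) has V = 2·25 + 2 = 52, E = 4·25 = 100, F = 2·25 = 50.

52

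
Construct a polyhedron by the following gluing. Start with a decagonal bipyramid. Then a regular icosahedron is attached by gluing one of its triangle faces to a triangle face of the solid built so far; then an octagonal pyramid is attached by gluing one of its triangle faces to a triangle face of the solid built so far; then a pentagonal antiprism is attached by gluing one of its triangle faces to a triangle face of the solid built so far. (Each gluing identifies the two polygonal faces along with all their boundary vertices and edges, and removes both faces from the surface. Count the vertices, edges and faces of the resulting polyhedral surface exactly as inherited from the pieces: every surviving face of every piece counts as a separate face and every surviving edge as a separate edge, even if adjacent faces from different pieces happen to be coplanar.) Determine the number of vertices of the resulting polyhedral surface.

34

A decagonal bipyramid: V=12, E=30, F=20.
Attach a regular icosahedron (V=12, E=30, F=20) along a 3-gon: merge 3 vertices and 3 edges, delete both glued faces → V=21, E=57, F=38.
Attach an octagonal pyramid (V=9, E=16, F=9) along a 3-gon: merge 3 vertices and 3 edges, delete both glued faces → V=27, E=70, F=45.
Attach a pentagonal antiprism (V=10, E=20, F=12) along a 3-gon: merge 3 vertices and 3 edges, delete both glued faces → V=34, E=87, F=55.
Check: V − E + F = 34 − 87 + 55 = 2.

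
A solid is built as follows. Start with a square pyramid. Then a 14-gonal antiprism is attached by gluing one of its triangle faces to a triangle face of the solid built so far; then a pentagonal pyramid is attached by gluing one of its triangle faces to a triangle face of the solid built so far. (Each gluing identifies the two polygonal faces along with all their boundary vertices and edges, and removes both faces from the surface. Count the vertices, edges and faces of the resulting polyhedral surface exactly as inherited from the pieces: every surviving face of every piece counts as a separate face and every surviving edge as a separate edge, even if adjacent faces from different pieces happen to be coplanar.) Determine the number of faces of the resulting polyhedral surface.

37

A square pyramid: V=5, E=8, F=5.
Attach a 14-gonal antiprism (V=28, E=56, F=30) along a 3-gon: merge 3 vertices and 3 edges, delete both glued faces → V=30, E=61, F=33.
Attach a pentagonal pyramid (V=6, E=10, F=6) along a 3-gon: merge 3 vertices and 3 edges, delete both glued faces → V=33, E=68, F=37.
Check: V − E + F = 33 − 68 + 37 = 2.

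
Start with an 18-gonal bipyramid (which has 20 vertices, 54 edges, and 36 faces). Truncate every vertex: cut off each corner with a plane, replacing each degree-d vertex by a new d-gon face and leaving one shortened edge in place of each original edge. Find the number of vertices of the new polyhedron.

108

Truncation replaces each original edge-end by a new vertex, so V′ = 2E = 108.
Each original edge survives, and each old vertex of degree d contributes d new edges; summing degrees gives Σd = 2E, so E′ = E + 2E = 3E = 162.
Each original face survives and each original vertex becomes one new face: F′ = F + V = 56.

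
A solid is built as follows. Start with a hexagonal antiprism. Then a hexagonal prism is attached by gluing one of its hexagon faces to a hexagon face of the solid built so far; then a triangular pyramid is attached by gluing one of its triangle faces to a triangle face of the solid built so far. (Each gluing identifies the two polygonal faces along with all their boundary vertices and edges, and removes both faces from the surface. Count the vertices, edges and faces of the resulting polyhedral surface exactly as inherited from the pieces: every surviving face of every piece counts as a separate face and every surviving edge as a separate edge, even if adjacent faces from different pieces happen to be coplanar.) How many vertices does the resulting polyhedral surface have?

A hexagonal antiprism: V=12, E=24, F=14.
Attach a hexagonal prism (V=12, E=18, F=8) along a 6-gon: merge 6 vertices and 6 edges, delete both glued faces → V=18, E=36, F=20.
Attach a triangular pyramid (V=4, E=6, F=4) along a 3-gon: merge 3 vertices and 3 edges, delete both glued faces → V=19, E=39, F=22.
Check: V − E + F = 19 − 39 + 22 = 2.

19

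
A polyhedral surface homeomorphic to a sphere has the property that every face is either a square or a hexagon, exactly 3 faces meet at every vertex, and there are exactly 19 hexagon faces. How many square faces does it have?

Let x be the number of squares; then F = 19 + x.
Edge–face incidences: 2E = 6·19 + 4·x = 114 + 4x.
Every vertex has degree 3, so 3V = 2E.
Euler: V − E + F = 2 ⇒ (2E)/3 − E + (19 + x) = 2.
Multiply by 6: 2·(2E) − 3·(2E) + 6·(19 + x) = 12, i.e. 114 + 6x − (114 + 4x) = 12.
Collecting terms: 2x = 12, so x = 6.
Then 2E = 114 + 4·6 = 138, so E = 69, V = 2E/3 = 46, F = 19 + 6 = 25.

6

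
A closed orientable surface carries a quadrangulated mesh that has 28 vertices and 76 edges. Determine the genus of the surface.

6

Every face is a square and each edge borders two faces, so 4F = 2·76, giving F = 38.
χ = V − E + F = 28 − 76 + 38 = -10.
For a closed orientable surface χ = 2 − 2g, so g = (2 − (-10))/2 = 6.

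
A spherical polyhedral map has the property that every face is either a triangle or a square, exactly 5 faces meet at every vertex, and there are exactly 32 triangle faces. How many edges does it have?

Let x be the number of squares; then F = 32 + x.
Edge–face incidences: 2E = 3·32 + 4·x = 96 + 4x.
Every vertex has degree 5, so 5V = 2E.
Euler: V − E + F = 2 ⇒ (2E)/5 − E + (32 + x) = 2.
Multiply by 10: 2·(2E) − 5·(2E) + 10·(32 + x) = 20, i.e. 320 + 10x − 3·(96 + 4x) = 20.
Collecting terms: −2x + 32 = 20, so −2x = −12, so x = 6.
Then 2E = 96 + 4·6 = 120, so E = 60, V = 2E/5 = 24, F = 32 + 6 = 38.

60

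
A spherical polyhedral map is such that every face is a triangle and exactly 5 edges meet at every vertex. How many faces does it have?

20

Each face has 3 edges and each edge borders two faces, so 2E = 3F.
Each vertex has degree 5, so 5V = 2E and hence V = 3F/5.
Euler: V − E + F = 2 ⇒ (3F/5) − (3F/2) + F = 2.
Multiply by 10: (6 − 15 + 10)F = 20, i.e. 1F = 20.
So F = 20, E = 3·20/2 = 30, V = 3·20/5 = 12.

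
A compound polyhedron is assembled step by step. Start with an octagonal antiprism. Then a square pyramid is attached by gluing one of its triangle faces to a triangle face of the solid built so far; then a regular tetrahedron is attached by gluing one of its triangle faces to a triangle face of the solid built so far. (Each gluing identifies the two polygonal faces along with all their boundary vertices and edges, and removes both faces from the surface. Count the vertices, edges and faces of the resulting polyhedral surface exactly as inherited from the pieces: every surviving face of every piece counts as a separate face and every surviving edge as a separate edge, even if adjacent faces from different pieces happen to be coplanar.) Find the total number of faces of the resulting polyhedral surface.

An octagonal antiprism: V=16, E=32, F=18.
Attach a square pyramid (V=5, E=8, F=5) along a 3-gon: merge 3 vertices and 3 edges, delete both glued faces → V=18, E=37, F=21.
Attach a regular tetrahedron (V=4, E=6, F=4) along a 3-gon: merge 3 vertices and 3 edges, delete both glued faces → V=19, E=40, F=23.
Check: V − E + F = 19 − 40 + 23 = 2.

23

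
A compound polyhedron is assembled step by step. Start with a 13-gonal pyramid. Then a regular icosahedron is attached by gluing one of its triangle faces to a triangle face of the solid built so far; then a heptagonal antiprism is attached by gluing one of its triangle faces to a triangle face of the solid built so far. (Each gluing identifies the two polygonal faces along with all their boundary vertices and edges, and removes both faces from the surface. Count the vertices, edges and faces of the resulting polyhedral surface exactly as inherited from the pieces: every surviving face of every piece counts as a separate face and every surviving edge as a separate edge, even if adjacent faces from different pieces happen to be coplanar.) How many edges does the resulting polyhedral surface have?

78

A 13-gonal pyramid: V=14, E=26, F=14.
Attach a regular icosahedron (V=12, E=30, F=20) along a 3-gon: merge 3 vertices and 3 edges, delete both glued faces → V=23, E=53, F=32.
Attach a heptagonal antiprism (V=14, E=28, F=16) along a 3-gon: merge 3 vertices and 3 edges, delete both glued faces → V=34, E=78, F=46.
Check: V − E + F = 34 − 78 + 46 = 2.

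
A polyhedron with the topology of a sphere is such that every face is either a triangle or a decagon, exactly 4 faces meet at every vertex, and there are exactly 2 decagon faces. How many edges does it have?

40

Let x be the number of triangles; then F = 2 + x.
Edge–face incidences: 2E = 10·2 + 3·x = 20 + 3x.
Every vertex has degree 4, so 4V = 2E.
Euler: V − E + F = 2 ⇒ (2E)/4 − E + (2 + x) = 2.
Multiply by 8: 2·(2E) − 4·(2E) + 8·(2 + x) = 16, i.e. 16 + 8x − 2·(20 + 3x) = 16.
Collecting terms: 2x − 24 = 16, so 2x = 40, so x = 20.
Then 2E = 20 + 3·20 = 80, so E = 40, V = 2E/4 = 20, F = 2 + 20 = 22.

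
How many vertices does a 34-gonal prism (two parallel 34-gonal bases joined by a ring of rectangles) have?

A prism on an n-gon has two n-gon bases and n rectangular sides: V = 2·34 = 68, E = 3·34 = 102, F = 34 + 2 = 36.

68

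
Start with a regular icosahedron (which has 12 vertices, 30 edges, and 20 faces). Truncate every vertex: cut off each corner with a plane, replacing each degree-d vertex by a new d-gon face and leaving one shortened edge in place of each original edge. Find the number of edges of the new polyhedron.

90

Truncation replaces each original edge-end by a new vertex, so V′ = 2E = 60.
Each original edge survives, and each old vertex of degree d contributes d new edges; summing degrees gives Σd = 2E, so E′ = E + 2E = 3E = 90.
Each original face survives and each original vertex becomes one new face: F′ = F + V = 32.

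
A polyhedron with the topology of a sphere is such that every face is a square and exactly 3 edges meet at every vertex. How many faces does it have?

6

Each face has 4 edges and each edge borders two faces, so 2E = 4F.
Each vertex has degree 3, so 3V = 2E and hence V = 4F/3.
Euler: V − E + F = 2 ⇒ (4F/3) − (4F/2) + F = 2.
Multiply by 6: (8 − 12 + 6)F = 12, i.e. 2F = 12.
So F = 6, E = 4·6/2 = 12, V = 4·6/3 = 8.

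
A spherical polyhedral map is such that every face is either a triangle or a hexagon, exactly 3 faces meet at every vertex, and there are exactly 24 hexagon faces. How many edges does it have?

Let x be the number of triangles; then F = 24 + x.
Edge–face incidences: 2E = 6·24 + 3·x = 144 + 3x.
Every vertex has degree 3, so 3V = 2E.
Euler: V − E + F = 2 ⇒ (2E)/3 − E + (24 + x) = 2.
Multiply by 6: 2·(2E) − 3·(2E) + 6·(24 + x) = 12, i.e. 144 + 6x − (144 + 3x) = 12.
Collecting terms: 3x = 12, so x = 4.
Then 2E = 144 + 3·4 = 156, so E = 78, V = 2E/3 = 52, F = 24 + 4 = 28.

78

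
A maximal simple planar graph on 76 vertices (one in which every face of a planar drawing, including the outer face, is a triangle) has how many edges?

222

In a plane triangulation 3F = 2E and V − E + F = 2, so E = 3V − 6 = 3·76 − 6 = 222.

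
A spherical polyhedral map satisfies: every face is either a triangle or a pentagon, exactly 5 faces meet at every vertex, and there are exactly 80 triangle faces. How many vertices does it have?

60

Let x be the number of pentagons; then F = 80 + x.
Edge–face incidences: 2E = 3·80 + 5·x = 240 + 5x.
Every vertex has degree 5, so 5V = 2E.
Euler: V − E + F = 2 ⇒ (2E)/5 − E + (80 + x) = 2.
Multiply by 10: 2·(2E) − 5·(2E) + 10·(80 + x) = 20, i.e. 800 + 10x − 3·(240 + 5x) = 20.
Collecting terms: −5x + 80 = 20, so −5x = −60, so x = 12.
Then 2E = 240 + 5·12 = 300, so E = 150, V = 2E/5 = 60, F = 80 + 12 = 92.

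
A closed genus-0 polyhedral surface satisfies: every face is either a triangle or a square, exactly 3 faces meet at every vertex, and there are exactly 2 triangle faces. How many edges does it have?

9

Let x be the number of squares; then F = 2 + x.
Edge–face incidences: 2E = 3·2 + 4·x = 6 + 4x.
Every vertex has degree 3, so 3V = 2E.
Euler: V − E + F = 2 ⇒ (2E)/3 − E + (2 + x) = 2.
Multiply by 6: 2·(2E) − 3·(2E) + 6·(2 + x) = 12, i.e. 12 + 6x − (6 + 4x) = 12.
Collecting terms: 2x + 6 = 12, so 2x = 6, so x = 3.
Then 2E = 6 + 4·3 = 18, so E = 9, V = 2E/3 = 6, F = 2 + 3 = 5.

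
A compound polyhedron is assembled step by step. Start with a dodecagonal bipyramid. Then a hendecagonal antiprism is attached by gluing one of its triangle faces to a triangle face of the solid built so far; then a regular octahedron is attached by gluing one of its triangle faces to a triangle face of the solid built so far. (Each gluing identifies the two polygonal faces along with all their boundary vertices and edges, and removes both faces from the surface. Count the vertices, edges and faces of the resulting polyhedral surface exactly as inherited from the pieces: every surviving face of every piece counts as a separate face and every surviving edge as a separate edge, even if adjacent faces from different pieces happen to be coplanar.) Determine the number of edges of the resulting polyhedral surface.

A dodecagonal bipyramid: V=14, E=36, F=24.
Attach a hendecagonal antiprism (V=22, E=44, F=24) along a 3-gon: merge 3 vertices and 3 edges, delete both glued faces → V=33, E=77, F=46.
Attach a regular octahedron (V=6, E=12, F=8) along a 3-gon: merge 3 vertices and 3 edges, delete both glued faces → V=36, E=86, F=52.
Check: V − E + F = 36 − 86 + 52 = 2.

86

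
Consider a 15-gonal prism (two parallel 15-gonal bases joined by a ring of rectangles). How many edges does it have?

A prism on an n-gon has two n-gon bases and n rectangular sides: V = 2·15 = 30, E = 3·15 = 45, F = 15 + 2 = 17.
Check: V − E + F = 30 − 45 + 17 = 2.

45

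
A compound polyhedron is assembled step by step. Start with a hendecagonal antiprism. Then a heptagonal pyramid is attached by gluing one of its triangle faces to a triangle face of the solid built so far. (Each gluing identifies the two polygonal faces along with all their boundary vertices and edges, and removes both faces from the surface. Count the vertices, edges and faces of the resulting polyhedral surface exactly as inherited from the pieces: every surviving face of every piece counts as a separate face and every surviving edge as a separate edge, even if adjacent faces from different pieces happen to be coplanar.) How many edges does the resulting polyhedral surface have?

55

A hendecagonal antiprism: V=22, E=44, F=24.
Attach a heptagonal pyramid (V=8, E=14, F=8) along a 3-gon: merge 3 vertices and 3 edges, delete both glued faces → V=27, E=55, F=30.
Check: V − E + F = 27 − 55 + 30 = 2.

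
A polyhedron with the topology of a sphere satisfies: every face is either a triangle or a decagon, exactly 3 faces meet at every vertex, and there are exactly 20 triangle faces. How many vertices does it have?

Let x be the number of decagons; then F = 20 + x.
Edge–face incidences: 2E = 3·20 + 10·x = 60 + 10x.
Every vertex has degree 3, so 3V = 2E.
Euler: V − E + F = 2 ⇒ (2E)/3 − E + (20 + x) = 2.
Multiply by 6: 2·(2E) − 3·(2E) + 6·(20 + x) = 12, i.e. 120 + 6x − (60 + 10x) = 12.
Collecting terms: −4x + 60 = 12, so −4x = −48, so x = 12.
Then 2E = 60 + 10·12 = 180, so E = 90, V = 2E/3 = 60, F = 20 + 12 = 32.

60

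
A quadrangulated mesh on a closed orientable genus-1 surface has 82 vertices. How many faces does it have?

χ = 2 − 2·1 = 0, and every face is a square so 4F = 2E.
V − E + F = 0 with E = 4F/2 gives 82 − (4/2 − 1)·F = 0, so F = 82 and E = 164.

82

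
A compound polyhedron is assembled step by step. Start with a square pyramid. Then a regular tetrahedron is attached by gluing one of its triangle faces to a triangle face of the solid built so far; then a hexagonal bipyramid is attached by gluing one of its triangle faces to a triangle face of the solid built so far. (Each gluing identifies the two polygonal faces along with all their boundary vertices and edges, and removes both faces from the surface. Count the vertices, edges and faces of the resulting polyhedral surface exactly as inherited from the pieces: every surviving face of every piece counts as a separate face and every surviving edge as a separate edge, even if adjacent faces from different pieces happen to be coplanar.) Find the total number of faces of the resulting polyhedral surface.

A square pyramid: V=5, E=8, F=5.
Attach a regular tetrahedron (V=4, E=6, F=4) along a 3-gon: merge 3 vertices and 3 edges, delete both glued faces → V=6, E=11, F=7.
Attach a hexagonal bipyramid (V=8, E=18, F=12) along a 3-gon: merge 3 vertices and 3 edges, delete both glued faces → V=11, E=26, F=17.
Check: V − E + F = 11 − 26 + 17 = 2.

17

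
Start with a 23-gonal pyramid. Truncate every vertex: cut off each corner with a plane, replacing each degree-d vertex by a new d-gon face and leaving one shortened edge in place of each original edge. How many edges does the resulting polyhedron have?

The base solid has V = 24, E = 46, F = 24.
Truncation replaces each original edge-end by a new vertex, so V′ = 2E = 92.
Each original edge survives, and each old vertex of degree d contributes d new edges; summing degrees gives Σd = 2E, so E′ = E + 2E = 3E = 138.
Each original face survives and each original vertex becomes one new face: F′ = F + V = 48.

138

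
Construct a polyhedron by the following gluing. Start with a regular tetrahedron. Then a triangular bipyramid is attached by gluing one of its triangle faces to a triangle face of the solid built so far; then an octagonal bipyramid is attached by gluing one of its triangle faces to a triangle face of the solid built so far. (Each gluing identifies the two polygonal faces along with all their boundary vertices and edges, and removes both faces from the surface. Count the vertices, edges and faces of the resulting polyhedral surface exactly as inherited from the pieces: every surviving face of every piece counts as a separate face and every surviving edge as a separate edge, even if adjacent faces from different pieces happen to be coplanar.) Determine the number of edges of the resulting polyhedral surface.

33

A regular tetrahedron: V=4, E=6, F=4.
Attach a triangular bipyramid (V=5, E=9, F=6) along a 3-gon: merge 3 vertices and 3 edges, delete both glued faces → V=6, E=12, F=8.
Attach an octagonal bipyramid (V=10, E=24, F=16) along a 3-gon: merge 3 vertices and 3 edges, delete both glued faces → V=13, E=33, F=22.
Check: V − E + F = 13 − 33 + 22 = 2.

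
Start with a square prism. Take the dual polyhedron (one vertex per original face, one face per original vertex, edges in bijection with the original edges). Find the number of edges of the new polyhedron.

12

The base solid has V = 8, E = 12, F = 6.
The dual swaps V and F and preserves E: V′ = F = 6, E′ = E = 12, F′ = V = 8.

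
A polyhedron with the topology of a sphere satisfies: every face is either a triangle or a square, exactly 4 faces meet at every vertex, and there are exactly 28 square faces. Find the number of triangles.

8

Let x be the number of triangles; then F = 28 + x.
Edge–face incidences: 2E = 4·28 + 3·x = 112 + 3x.
Every vertex has degree 4, so 4V = 2E.
Euler: V − E + F = 2 ⇒ (2E)/4 − E + (28 + x) = 2.
Multiply by 8: 2·(2E) − 4·(2E) + 8·(28 + x) = 16, i.e. 224 + 8x − 2·(112 + 3x) = 16.
Collecting terms: 2x = 16, so x = 8.
Then 2E = 112 + 3·8 = 136, so E = 68, V = 2E/4 = 34, F = 28 + 8 = 36.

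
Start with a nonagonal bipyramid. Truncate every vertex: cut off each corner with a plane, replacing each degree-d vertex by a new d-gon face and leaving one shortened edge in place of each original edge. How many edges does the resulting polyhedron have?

The base solid has V = 11, E = 27, F = 18.
Truncation replaces each original edge-end by a new vertex, so V′ = 2E = 54.
Each original edge survives, and each old vertex of degree d contributes d new edges; summing degrees gives Σd = 2E, so E′ = E + 2E = 3E = 81.
Each original face survives and each original vertex becomes one new face: F′ = F + V = 29.

81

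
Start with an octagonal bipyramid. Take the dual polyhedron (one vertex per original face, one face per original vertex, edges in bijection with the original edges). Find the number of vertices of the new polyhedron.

The base solid has V = 10, E = 24, F = 16.
The dual swaps V and F and preserves E: V′ = F = 16, E′ = E = 24, F′ = V = 10.

16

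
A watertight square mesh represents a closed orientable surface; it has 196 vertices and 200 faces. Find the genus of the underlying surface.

3

Every face is a square, so 2E = 4·200 = 800, giving E = 400.
χ = V − E + F = 196 − 400 + 200 = -4.
For a closed orientable surface χ = 2 − 2g, so g = (2 − (-4))/2 = 3.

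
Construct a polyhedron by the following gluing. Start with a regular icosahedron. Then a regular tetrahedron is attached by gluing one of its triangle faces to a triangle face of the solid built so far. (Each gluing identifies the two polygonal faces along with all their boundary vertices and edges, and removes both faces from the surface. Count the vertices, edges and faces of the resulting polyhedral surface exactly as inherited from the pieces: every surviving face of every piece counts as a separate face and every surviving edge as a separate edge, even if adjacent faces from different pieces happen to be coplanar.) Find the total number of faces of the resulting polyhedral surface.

22

A regular icosahedron: V=12, E=30, F=20.
Attach a regular tetrahedron (V=4, E=6, F=4) along a 3-gon: merge 3 vertices and 3 edges, delete both glued faces → V=13, E=33, F=22.
Check: V − E + F = 13 − 33 + 22 = 2.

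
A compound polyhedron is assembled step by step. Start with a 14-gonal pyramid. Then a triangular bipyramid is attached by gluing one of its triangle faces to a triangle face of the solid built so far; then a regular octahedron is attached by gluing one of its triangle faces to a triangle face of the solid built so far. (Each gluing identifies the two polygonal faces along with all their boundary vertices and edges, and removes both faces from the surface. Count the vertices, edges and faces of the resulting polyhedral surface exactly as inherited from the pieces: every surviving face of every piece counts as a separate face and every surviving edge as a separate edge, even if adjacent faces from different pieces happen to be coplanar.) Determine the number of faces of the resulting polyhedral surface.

A 14-gonal pyramid: V=15, E=28, F=15.
Attach a triangular bipyramid (V=5, E=9, F=6) along a 3-gon: merge 3 vertices and 3 edges, delete both glued faces → V=17, E=34, F=19.
Attach a regular octahedron (V=6, E=12, F=8) along a 3-gon: merge 3 vertices and 3 edges, delete both glued faces → V=20, E=43, F=25.
Check: V − E + F = 20 − 43 + 25 = 2.

25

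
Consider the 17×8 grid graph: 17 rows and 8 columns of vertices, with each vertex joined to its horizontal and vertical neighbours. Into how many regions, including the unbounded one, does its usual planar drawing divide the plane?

113

The grid has V = 17·8 = 136 vertices and E = 17·7 + 8·16 = 247 edges.
F = 2 − V + E = 2 − 136 + 247 = 113.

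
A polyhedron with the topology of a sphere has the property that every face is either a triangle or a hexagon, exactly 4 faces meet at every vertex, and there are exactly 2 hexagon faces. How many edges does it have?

24

Let x be the number of triangles; then F = 2 + x.
Edge–face incidences: 2E = 6·2 + 3·x = 12 + 3x.
Every vertex has degree 4, so 4V = 2E.
Euler: V − E + F = 2 ⇒ (2E)/4 − E + (2 + x) = 2.
Multiply by 8: 2·(2E) − 4·(2E) + 8·(2 + x) = 16, i.e. 16 + 8x − 2·(12 + 3x) = 16.
Collecting terms: 2x − 8 = 16, so 2x = 24, so x = 12.
Then 2E = 12 + 3·12 = 48, so E = 24, V = 2E/4 = 12, F = 2 + 12 = 14.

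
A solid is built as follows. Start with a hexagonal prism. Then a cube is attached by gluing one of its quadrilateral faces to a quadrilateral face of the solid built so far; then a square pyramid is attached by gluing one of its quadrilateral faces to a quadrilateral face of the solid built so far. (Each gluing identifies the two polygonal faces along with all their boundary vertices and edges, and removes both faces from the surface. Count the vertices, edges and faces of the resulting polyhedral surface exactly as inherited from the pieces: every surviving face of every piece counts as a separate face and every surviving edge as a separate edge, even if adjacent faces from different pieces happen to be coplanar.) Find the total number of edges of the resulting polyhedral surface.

A hexagonal prism: V=12, E=18, F=8.
Attach a cube (V=8, E=12, F=6) along a 4-gon: merge 4 vertices and 4 edges, delete both glued faces → V=16, E=26, F=12.
Attach a square pyramid (V=5, E=8, F=5) along a 4-gon: merge 4 vertices and 4 edges, delete both glued faces → V=17, E=30, F=15.
Check: V − E + F = 17 − 30 + 15 = 2.

30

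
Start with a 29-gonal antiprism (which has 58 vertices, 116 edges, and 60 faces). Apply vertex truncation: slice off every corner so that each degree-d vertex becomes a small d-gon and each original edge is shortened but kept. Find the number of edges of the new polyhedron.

348

Truncation replaces each original edge-end by a new vertex, so V′ = 2E = 232.
Each original edge survives, and each old vertex of degree d contributes d new edges; summing degrees gives Σd = 2E, so E′ = E + 2E = 3E = 348.
Each original face survives and each original vertex becomes one new face: F′ = F + V = 118.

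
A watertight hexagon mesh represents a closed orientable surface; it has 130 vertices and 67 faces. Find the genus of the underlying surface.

3

Every face is a hexagon, so 2E = 6·67 = 402, giving E = 201.
χ = V − E + F = 130 − 201 + 67 = -4.
For a closed orientable surface χ = 2 − 2g, so g = (2 − (-4))/2 = 3.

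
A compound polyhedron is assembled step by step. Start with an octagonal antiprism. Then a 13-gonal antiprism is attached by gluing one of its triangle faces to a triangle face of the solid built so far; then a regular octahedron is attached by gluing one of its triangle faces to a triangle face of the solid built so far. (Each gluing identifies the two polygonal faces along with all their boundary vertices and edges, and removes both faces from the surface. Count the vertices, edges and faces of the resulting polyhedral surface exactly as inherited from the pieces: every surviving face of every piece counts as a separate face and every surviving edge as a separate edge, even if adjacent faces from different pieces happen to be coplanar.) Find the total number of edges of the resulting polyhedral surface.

An octagonal antiprism: V=16, E=32, F=18.
Attach a 13-gonal antiprism (V=26, E=52, F=28) along a 3-gon: merge 3 vertices and 3 edges, delete both glued faces → V=39, E=81, F=44.
Attach a regular octahedron (V=6, E=12, F=8) along a 3-gon: merge 3 vertices and 3 edges, delete both glued faces → V=42, E=90, F=50.
Check: V − E + F = 42 − 90 + 50 = 2.

90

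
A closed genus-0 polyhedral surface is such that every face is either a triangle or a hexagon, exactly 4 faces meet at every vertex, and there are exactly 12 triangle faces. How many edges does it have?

24

Let x be the number of hexagons; then F = 12 + x.
Edge–face incidences: 2E = 3·12 + 6·x = 36 + 6x.
Every vertex has degree 4, so 4V = 2E.
Euler: V − E + F = 2 ⇒ (2E)/4 − E + (12 + x) = 2.
Multiply by 8: 2·(2E) − 4·(2E) + 8·(12 + x) = 16, i.e. 96 + 8x − 2·(36 + 6x) = 16.
Collecting terms: −4x + 24 = 16, so −4x = −8, so x = 2.
Then 2E = 36 + 6·2 = 48, so E = 24, V = 2E/4 = 12, F = 12 + 2 = 14.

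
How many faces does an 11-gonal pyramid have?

12

A pyramid on an n-gon base has one n-gon and n triangles: V = 11 + 1 = 12, E = 2·11 = 22, F = 11 + 1 = 12.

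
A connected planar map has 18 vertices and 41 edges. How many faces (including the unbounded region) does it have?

Euler's formula for a connected plane graph: V − E + F = 2, so F = 2 − 18 + 41 = 25.

25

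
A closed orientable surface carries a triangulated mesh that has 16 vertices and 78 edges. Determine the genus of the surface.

Every face is a triangle and each edge borders two faces, so 3F = 2·78, giving F = 52.
χ = V − E + F = 16 − 78 + 52 = -10.
For a closed orientable surface χ = 2 − 2g, so g = (2 − (-10))/2 = 6.

6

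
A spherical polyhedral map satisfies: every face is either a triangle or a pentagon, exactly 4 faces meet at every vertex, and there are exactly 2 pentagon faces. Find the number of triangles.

10

Let x be the number of triangles; then F = 2 + x.
Edge–face incidences: 2E = 5·2 + 3·x = 10 + 3x.
Every vertex has degree 4, so 4V = 2E.
Euler: V − E + F = 2 ⇒ (2E)/4 − E + (2 + x) = 2.
Multiply by 8: 2·(2E) − 4·(2E) + 8·(2 + x) = 16, i.e. 16 + 8x − 2·(10 + 3x) = 16.
Collecting terms: 2x − 4 = 16, so 2x = 20, so x = 10.
Then 2E = 10 + 3·10 = 40, so E = 20, V = 2E/4 = 10, F = 2 + 10 = 12.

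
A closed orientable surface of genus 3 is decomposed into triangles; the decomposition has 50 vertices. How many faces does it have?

108

χ = 2 − 2·3 = -4, and every face is a triangle so 3F = 2E.
V − E + F = -4 with E = 3F/2 gives 50 − (3/2 − 1)·F = -4, so F = 108 and E = 162.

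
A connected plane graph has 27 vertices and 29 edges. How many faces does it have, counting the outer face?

Euler's formula for a connected plane graph: V − E + F = 2, so F = 2 − 27 + 29 = 4.

4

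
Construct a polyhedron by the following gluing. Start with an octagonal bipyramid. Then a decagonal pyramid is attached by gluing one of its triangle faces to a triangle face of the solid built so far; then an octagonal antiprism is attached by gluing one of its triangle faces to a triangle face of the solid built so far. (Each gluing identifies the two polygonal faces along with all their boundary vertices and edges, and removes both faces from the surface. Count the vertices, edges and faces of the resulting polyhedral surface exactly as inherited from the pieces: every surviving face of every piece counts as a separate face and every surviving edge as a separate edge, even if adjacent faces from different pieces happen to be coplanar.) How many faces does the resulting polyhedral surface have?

41

An octagonal bipyramid: V=10, E=24, F=16.
Attach a decagonal pyramid (V=11, E=20, F=11) along a 3-gon: merge 3 vertices and 3 edges, delete both glued faces → V=18, E=41, F=25.
Attach an octagonal antiprism (V=16, E=32, F=18) along a 3-gon: merge 3 vertices and 3 edges, delete both glued faces → V=31, E=70, F=41.
Check: V − E + F = 31 − 70 + 41 = 2.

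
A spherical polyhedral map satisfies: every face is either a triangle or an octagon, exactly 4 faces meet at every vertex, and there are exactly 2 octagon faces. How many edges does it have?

Let x be the number of triangles; then F = 2 + x.
Edge–face incidences: 2E = 8·2 + 3·x = 16 + 3x.
Every vertex has degree 4, so 4V = 2E.
Euler: V − E + F = 2 ⇒ (2E)/4 − E + (2 + x) = 2.
Multiply by 8: 2·(2E) − 4·(2E) + 8·(2 + x) = 16, i.e. 16 + 8x − 2·(16 + 3x) = 16.
Collecting terms: 2x − 16 = 16, so 2x = 32, so x = 16.
Then 2E = 16 + 3·16 = 64, so E = 32, V = 2E/4 = 16, F = 2 + 16 = 18.

32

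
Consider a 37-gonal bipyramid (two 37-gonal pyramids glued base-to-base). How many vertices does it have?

A bipyramid over an n-gon has 2n triangular faces and n + 2 vertices: V = 37 + 2 = 39, E = 3·37 = 111, F = 2·37 = 74.
Check: V − E + F = 39 − 111 + 74 = 2.

39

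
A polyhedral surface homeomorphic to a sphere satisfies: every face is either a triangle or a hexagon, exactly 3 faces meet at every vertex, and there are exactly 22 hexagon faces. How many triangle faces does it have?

4

Let x be the number of triangles; then F = 22 + x.
Edge–face incidences: 2E = 6·22 + 3·x = 132 + 3x.
Every vertex has degree 3, so 3V = 2E.
Euler: V − E + F = 2 ⇒ (2E)/3 − E + (22 + x) = 2.
Multiply by 6: 2·(2E) − 3·(2E) + 6·(22 + x) = 12, i.e. 132 + 6x − (132 + 3x) = 12.
Collecting terms: 3x = 12, so x = 4.
Then 2E = 132 + 3·4 = 144, so E = 72, V = 2E/3 = 48, F = 22 + 4 = 26.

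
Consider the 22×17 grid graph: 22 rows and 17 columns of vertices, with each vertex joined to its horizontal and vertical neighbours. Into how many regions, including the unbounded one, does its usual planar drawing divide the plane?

337

The grid has V = 22·17 = 374 vertices and E = 22·16 + 17·21 = 709 edges.
F = 2 − V + E = 2 − 374 + 709 = 337.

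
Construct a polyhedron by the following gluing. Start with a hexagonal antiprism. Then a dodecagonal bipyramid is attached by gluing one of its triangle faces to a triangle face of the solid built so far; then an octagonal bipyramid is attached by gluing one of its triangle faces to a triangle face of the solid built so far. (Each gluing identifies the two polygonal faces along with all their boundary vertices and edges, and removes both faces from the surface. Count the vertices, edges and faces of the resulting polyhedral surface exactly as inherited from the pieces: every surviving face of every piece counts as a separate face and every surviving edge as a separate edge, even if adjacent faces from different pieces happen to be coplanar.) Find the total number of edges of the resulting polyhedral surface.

A hexagonal antiprism: V=12, E=24, F=14.
Attach a dodecagonal bipyramid (V=14, E=36, F=24) along a 3-gon: merge 3 vertices and 3 edges, delete both glued faces → V=23, E=57, F=36.
Attach an octagonal bipyramid (V=10, E=24, F=16) along a 3-gon: merge 3 vertices and 3 edges, delete both glued faces → V=30, E=78, F=50.
Check: V − E + F = 30 − 78 + 50 = 2.

78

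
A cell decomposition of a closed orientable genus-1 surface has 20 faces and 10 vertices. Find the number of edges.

For a closed orientable surface of genus 1, χ = 2 − 2·1 = 0.
E = V + F − (0) = 10 + 20 − (0) = 30.

30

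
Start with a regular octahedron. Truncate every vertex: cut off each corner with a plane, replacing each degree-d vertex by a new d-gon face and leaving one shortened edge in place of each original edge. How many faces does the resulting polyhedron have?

The base solid has V = 6, E = 12, F = 8.
Truncation replaces each original edge-end by a new vertex, so V′ = 2E = 24.
Each original edge survives, and each old vertex of degree d contributes d new edges; summing degrees gives Σd = 2E, so E′ = E + 2E = 3E = 36.
Each original face survives and each original vertex becomes one new face: F′ = F + V = 14.

14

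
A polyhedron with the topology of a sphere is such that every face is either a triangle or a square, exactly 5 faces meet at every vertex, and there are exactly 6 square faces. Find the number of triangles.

32

Let x be the number of triangles; then F = 6 + x.
Edge–face incidences: 2E = 4·6 + 3·x = 24 + 3x.
Every vertex has degree 5, so 5V = 2E.
Euler: V − E + F = 2 ⇒ (2E)/5 − E + (6 + x) = 2.
Multiply by 10: 2·(2E) − 5·(2E) + 10·(6 + x) = 20, i.e. 60 + 10x − 3·(24 + 3x) = 20.
Collecting terms: x − 12 = 20, so x = 32.
Then 2E = 24 + 3·32 = 120, so E = 60, V = 2E/5 = 24, F = 6 + 32 = 38.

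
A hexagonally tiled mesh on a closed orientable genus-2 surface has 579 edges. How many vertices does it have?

χ = 2 − 2·2 = -2, and every face is a hexagon so 6F = 2E.
F = 2E/6 = 193. Then V = -2 + E − F = -2 + 579 − 193 = 384.

384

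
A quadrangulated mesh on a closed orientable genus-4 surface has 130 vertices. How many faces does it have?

χ = 2 − 2·4 = -6, and every face is a square so 4F = 2E.
V − E + F = -6 with E = 4F/2 gives 130 − (4/2 − 1)·F = -6, so F = 136 and E = 272.

136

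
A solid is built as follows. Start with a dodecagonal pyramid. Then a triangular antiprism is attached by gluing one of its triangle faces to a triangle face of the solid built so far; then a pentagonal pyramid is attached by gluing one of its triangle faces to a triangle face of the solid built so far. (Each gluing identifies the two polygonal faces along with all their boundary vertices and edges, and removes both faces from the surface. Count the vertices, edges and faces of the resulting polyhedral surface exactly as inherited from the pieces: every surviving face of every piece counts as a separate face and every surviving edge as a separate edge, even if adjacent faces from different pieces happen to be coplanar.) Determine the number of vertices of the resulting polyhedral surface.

A dodecagonal pyramid: V=13, E=24, F=13.
Attach a triangular antiprism (V=6, E=12, F=8) along a 3-gon: merge 3 vertices and 3 edges, delete both glued faces → V=16, E=33, F=19.
Attach a pentagonal pyramid (V=6, E=10, F=6) along a 3-gon: merge 3 vertices and 3 edges, delete both glued faces → V=19, E=40, F=23.
Check: V − E + F = 19 − 40 + 23 = 2.

19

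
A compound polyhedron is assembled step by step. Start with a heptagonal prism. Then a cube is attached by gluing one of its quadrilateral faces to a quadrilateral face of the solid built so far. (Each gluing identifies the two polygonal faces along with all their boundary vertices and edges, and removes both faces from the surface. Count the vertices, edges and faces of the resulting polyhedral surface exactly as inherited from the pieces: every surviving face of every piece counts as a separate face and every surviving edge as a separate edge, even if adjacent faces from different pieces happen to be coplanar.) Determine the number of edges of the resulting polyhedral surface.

29

A heptagonal prism: V=14, E=21, F=9.
Attach a cube (V=8, E=12, F=6) along a 4-gon: merge 4 vertices and 4 edges, delete both glued faces → V=18, E=29, F=13.
Check: V − E + F = 18 − 29 + 13 = 2.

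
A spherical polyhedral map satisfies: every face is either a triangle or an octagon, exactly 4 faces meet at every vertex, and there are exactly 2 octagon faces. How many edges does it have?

32

Let x be the number of triangles; then F = 2 + x.
Edge–face incidences: 2E = 8·2 + 3·x = 16 + 3x.
Every vertex has degree 4, so 4V = 2E.
Euler: V − E + F = 2 ⇒ (2E)/4 − E + (2 + x) = 2.
Multiply by 8: 2·(2E) − 4·(2E) + 8·(2 + x) = 16, i.e. 16 + 8x − 2·(16 + 3x) = 16.
Collecting terms: 2x − 16 = 16, so 2x = 32, so x = 16.
Then 2E = 16 + 3·16 = 64, so E = 32, V = 2E/4 = 16, F = 2 + 16 = 18.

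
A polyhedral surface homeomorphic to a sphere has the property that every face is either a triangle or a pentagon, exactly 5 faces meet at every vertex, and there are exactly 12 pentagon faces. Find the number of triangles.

80

Let x be the number of triangles; then F = 12 + x.
Edge–face incidences: 2E = 5·12 + 3·x = 60 + 3x.
Every vertex has degree 5, so 5V = 2E.
Euler: V − E + F = 2 ⇒ (2E)/5 − E + (12 + x) = 2.
Multiply by 10: 2·(2E) − 5·(2E) + 10·(12 + x) = 20, i.e. 120 + 10x − 3·(60 + 3x) = 20.
Collecting terms: x − 60 = 20, so x = 80.
Then 2E = 60 + 3·80 = 300, so E = 150, V = 2E/5 = 60, F = 12 + 80 = 92.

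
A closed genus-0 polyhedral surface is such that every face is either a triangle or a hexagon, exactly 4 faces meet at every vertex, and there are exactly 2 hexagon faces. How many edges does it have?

Let x be the number of triangles; then F = 2 + x.
Edge–face incidences: 2E = 6·2 + 3·x = 12 + 3x.
Every vertex has degree 4, so 4V = 2E.
Euler: V − E + F = 2 ⇒ (2E)/4 − E + (2 + x) = 2.
Multiply by 8: 2·(2E) − 4·(2E) + 8·(2 + x) = 16, i.e. 16 + 8x − 2·(12 + 3x) = 16.
Collecting terms: 2x − 8 = 16, so 2x = 24, so x = 12.
Then 2E = 12 + 3·12 = 48, so E = 24, V = 2E/4 = 12, F = 2 + 12 = 14.

24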